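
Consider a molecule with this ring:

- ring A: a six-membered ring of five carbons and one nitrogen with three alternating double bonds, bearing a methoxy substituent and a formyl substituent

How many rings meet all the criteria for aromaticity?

1

Ring A is fully conjugated (every ring atom contributes a p orbital); 3 ring double bonds give 6 π electrons. 6 = 4(1)+2, so ring A is aromatic (pyridine).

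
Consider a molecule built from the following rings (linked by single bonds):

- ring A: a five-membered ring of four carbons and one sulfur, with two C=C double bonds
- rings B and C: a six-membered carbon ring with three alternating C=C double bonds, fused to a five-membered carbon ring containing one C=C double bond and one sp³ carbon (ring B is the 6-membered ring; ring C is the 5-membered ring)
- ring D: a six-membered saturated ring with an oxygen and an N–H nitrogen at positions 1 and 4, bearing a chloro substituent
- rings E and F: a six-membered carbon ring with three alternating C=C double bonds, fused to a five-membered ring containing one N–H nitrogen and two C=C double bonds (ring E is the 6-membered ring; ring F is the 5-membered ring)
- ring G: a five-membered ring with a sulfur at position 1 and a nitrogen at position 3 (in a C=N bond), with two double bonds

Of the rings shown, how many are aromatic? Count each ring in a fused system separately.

5

Ring A has a continuous p-orbital overlap around the ring; 2 ring double bonds (4 π electrons) plus a heteroatom lone pair (2) give 6 π electrons. 6 = 4(1)+2, so ring A is aromatic (thiophene).
Ring B has a continuous p-orbital overlap around the ring; 3 ring double bonds give 6 π electrons. 6 = 4(1)+2, so ring B is aromatic (benzene ring).
Ring C has one sp³ carbon, so it is not fully conjugated — not aromatic (cyclopentene ring).
Ring D has only sp³ atoms, so it is not fully conjugated — not aromatic (morpholine).
Rings E and F form a fused bicyclic system (with one N–H) with 9 sp² atoms and 10 π electrons from ring double bonds plus a heteroatom lone pair. 10 = 4(2)+2, so the system is aromatic and both rings count as aromatic (indole).
Ring G is fully conjugated (every ring atom contributes a p orbital); 2 ring double bonds (4 π electrons) plus a heteroatom lone pair (2) give 6 π electrons. That satisfies 4n+2 with n=1, so ring G is aromatic (thiazole).
Aromatic: A, B, E, F, G. Total: 5.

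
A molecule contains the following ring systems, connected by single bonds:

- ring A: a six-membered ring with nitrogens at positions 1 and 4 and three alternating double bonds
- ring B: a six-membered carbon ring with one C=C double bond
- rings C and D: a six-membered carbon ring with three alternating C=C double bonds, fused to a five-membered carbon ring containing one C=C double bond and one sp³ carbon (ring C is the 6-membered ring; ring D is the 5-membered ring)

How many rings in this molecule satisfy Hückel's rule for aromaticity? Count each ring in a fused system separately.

Ring A is fully conjugated (every ring atom contributes a p orbital); 3 ring double bonds give 6 π electrons. That satisfies 4n+2 with n=1, so ring A is aromatic (pyrazine).
Ring B has four sp³ carbons, so it is not fully conjugated — not aromatic (cyclohexene).
Ring C is fully conjugated (every ring atom contributes a p orbital); 3 ring double bonds give 6 π electrons. That satisfies 4n+2 with n=1, so ring C is aromatic (benzene ring).
Ring D has one sp³ carbon, so it is not fully conjugated — not aromatic (cyclopentene ring).
Aromatic: A, C. Total: 2.

2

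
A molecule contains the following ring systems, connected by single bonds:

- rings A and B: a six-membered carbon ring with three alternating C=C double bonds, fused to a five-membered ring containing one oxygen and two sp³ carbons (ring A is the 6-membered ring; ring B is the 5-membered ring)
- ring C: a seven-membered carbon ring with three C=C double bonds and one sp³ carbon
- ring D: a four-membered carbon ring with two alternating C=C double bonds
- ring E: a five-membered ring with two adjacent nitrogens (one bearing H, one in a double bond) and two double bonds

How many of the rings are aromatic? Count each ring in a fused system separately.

Ring A is fully conjugated (every ring atom contributes a p orbital); 3 ring double bonds give 6 π electrons. That satisfies 4n+2 with n=1, so ring A is aromatic (benzene ring).
Ring B has two sp³ carbons, so it is not fully conjugated — not aromatic (oxolane ring).
Ring C has one sp³ carbon, so it is not fully conjugated — not aromatic (cycloheptatriene).
Ring D has only sp² ring atoms; a planar conformation would have a fully conjugated π system of 4 electrons. But 4 = 4(1), which is 4n not 4n+2, so ring D is not aromatic (cyclobutadiene) — cyclobutadiene is antiaromatic and distorts to a rectangle.
Ring E has a continuous p-orbital overlap around the ring; 2 ring double bonds (4 π electrons) plus a heteroatom lone pair (2) give 6 π electrons. That satisfies 4n+2 with n=1, so ring E is aromatic (pyrazole).
Aromatic: A, E. Total: 2.

2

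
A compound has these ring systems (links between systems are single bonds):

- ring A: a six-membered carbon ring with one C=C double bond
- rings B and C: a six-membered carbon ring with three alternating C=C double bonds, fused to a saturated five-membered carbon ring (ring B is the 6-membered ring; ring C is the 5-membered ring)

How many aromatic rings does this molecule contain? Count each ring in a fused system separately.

1

Ring A has four sp³ carbons, so it is not fully conjugated — not aromatic (cyclohexene).
Ring B is planar and fully conjugated; 3 ring double bonds give 6 π electrons. That satisfies 4n+2 with n=1, so ring B is aromatic (benzene ring).
Ring C has three sp³ carbons, so it is not fully conjugated — not aromatic (cyclopentane ring).
Aromatic: B. Total: 1.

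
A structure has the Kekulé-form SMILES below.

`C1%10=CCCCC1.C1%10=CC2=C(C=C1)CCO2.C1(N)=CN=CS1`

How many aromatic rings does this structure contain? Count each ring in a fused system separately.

2

The SMILES encodes a six-membered carbon ring with one C=C double bond; a six-membered carbon ring with three alternating C=C double bonds, fused to a five-membered ring containing one oxygen and two sp³ carbons; a five-membered ring with a sulfur at position 1 and a nitrogen at position 3 (in a C=N bond), with two double bonds.
The 6-membered ring has four sp³ carbons, so it is not fully conjugated — not aromatic (cyclohexene).
The second 6-membered ring is planar and fully conjugated; 3 ring double bonds give 6 π electrons. Since 6 = 4n+2 (n=1), it is aromatic (benzene ring).
The 5-membered ring with one oxygen has two sp³ carbons, so it is not fully conjugated — not aromatic (oxolane ring).
The 5-membered ring with one sulfur and one =N– is fully conjugated (every ring atom contributes a p orbital); 2 ring double bonds (4 π electrons) plus a heteroatom lone pair (2) give 6 π electrons. Since 6 = 4n+2 (n=1), it is aromatic (thiazole).
2 of the 4 rings are aromatic. Total: 2.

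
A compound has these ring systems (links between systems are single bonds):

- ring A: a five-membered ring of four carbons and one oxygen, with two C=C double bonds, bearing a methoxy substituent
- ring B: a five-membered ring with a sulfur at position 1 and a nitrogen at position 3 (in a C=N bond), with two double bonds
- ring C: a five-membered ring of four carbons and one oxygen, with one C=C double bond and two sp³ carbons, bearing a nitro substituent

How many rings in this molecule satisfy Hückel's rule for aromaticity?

Ring A has a continuous p-orbital overlap around the ring; 2 ring double bonds (4 π electrons) plus a heteroatom lone pair (2) give 6 π electrons. Since 6 = 4n+2 (n=1), ring A is aromatic (furan).
Ring B is fully conjugated (every ring atom contributes a p orbital); 2 ring double bonds (4 π electrons) plus a heteroatom lone pair (2) give 6 π electrons. Since 6 = 4n+2 (n=1), ring B is aromatic (thiazole).
Ring C has two sp³ carbons, so it is not fully conjugated — not aromatic (2,3-dihydrofuran).
Aromatic: A, B. Total: 2.

2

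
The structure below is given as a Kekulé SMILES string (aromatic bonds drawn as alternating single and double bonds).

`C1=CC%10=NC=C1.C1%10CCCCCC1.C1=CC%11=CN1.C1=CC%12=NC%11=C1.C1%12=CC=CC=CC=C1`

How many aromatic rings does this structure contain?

3

The SMILES encodes a six-membered ring of five carbons and one nitrogen with three alternating double bonds; a seven-membered saturated carbon ring; a five-membered ring of four carbons and one nitrogen bearing a hydrogen, with two C=C double bonds; a six-membered ring of five carbons and one nitrogen with three alternating double bonds; an eight-membered carbon ring with four alternating C=C double bonds.
The 6-membered ring with one nitrogen is planar and fully conjugated; 3 ring double bonds give 6 π electrons. 6 = 4(1)+2, so it is aromatic (pyridine).
The 7-membered ring has only sp³ atoms, so it is not fully conjugated — not aromatic (cycloheptane).
The 5-membered ring with one N–H has a continuous p-orbital overlap around the ring; 2 ring double bonds (4 π electrons) plus a heteroatom lone pair (2) give 6 π electrons. Since 6 = 4n+2 (n=1), it is aromatic (pyrrole).
The second 6-membered ring with one nitrogen is fully conjugated (every ring atom contributes a p orbital); 3 ring double bonds give 6 π electrons. Since 6 = 4n+2 (n=1), it is aromatic (pyridine).
The 8-membered ring has only sp² ring atoms; a planar conformation would have a fully conjugated π system of 8 electrons. But 8 = 4(2), which is 4n not 4n+2, so it is not aromatic (cyclooctatetraene) — cyclooctatetraene distorts into a non-planar tub to avoid antiaromaticity.
3 of the 5 rings are aromatic. Total: 3.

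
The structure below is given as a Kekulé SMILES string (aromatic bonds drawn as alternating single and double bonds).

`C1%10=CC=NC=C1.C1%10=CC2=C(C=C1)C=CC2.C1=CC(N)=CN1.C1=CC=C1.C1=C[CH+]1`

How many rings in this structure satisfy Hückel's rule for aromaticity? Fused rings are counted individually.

4

The SMILES encodes a six-membered ring of five carbons and one nitrogen with three alternating double bonds; a six-membered carbon ring with three alternating C=C double bonds, fused to a five-membered carbon ring containing one C=C double bond and one sp³ carbon; a five-membered ring of four carbons and one nitrogen bearing a hydrogen, with two C=C double bonds; a four-membered carbon ring with two alternating C=C double bonds; a three-membered all-carbon ring bearing a positive charge on one carbon, with one C=C double bond.
The 6-membered ring with one nitrogen is planar and fully conjugated; 3 ring double bonds give 6 π electrons. That satisfies 4n+2 with n=1, so it is aromatic (pyridine).
The 6-membered ring has a continuous p-orbital overlap around the ring; 3 ring double bonds give 6 π electrons. Since 6 = 4n+2 (n=1), it is aromatic (benzene ring).
The 5-membered ring has one sp³ carbon, so it is not fully conjugated — not aromatic (cyclopentene ring).
The 5-membered ring with one N–H is fully conjugated (every ring atom contributes a p orbital); 2 ring double bonds (4 π electrons) plus a heteroatom lone pair (2) give 6 π electrons. 6 = 4(1)+2, so it is aromatic (pyrrole).
The 4-membered ring has only sp² ring atoms; a planar conformation would have a fully conjugated π system of 4 electrons. But 4 = 4(1), which is 4n not 4n+2, so it is not aromatic (cyclobutadiene) — cyclobutadiene is antiaromatic and distorts to a rectangle.
The 3-membered ring is planar and fully conjugated; 1 ring double bond (2 π electrons) plus the carbocation's empty p orbital (0, but keeps the ring conjugated) give 2 π electrons. Since 2 = 4n+2 (n=0), it is aromatic (cyclopropenyl cation).
4 of the 6 rings are aromatic. Total: 4.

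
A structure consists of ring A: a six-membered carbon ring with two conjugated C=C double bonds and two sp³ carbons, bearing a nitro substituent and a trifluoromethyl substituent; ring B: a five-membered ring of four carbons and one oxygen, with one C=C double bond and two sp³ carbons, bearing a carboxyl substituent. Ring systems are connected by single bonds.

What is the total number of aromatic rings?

0

Ring A has two sp³ carbons, so it is not fully conjugated — not aromatic (1,3-cyclohexadiene).
Ring B has two sp³ carbons, so it is not fully conjugated — not aromatic (2,3-dihydrofuran).
No ring is aromatic. Total: 0.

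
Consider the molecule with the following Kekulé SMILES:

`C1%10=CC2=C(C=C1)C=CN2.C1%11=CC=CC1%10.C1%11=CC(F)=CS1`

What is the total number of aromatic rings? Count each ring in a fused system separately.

The SMILES encodes a six-membered carbon ring with three alternating C=C double bonds, fused to a five-membered ring containing one N–H nitrogen and two C=C double bonds; a five-membered carbon ring with two conjugated C=C double bonds and one sp³ carbon; a five-membered ring of four carbons and one sulfur, with two C=C double bonds.
The fused 6/5-membered bicyclic (with one N–H) is a single π system with 9 sp² atoms and 10 π electrons from ring double bonds plus a heteroatom lone pair. 10 = 4(2)+2, so the system is aromatic and both rings count as aromatic (indole).
The 5-membered ring has one sp³ carbon, so it is not fully conjugated — not aromatic (cyclopentadiene).
The 5-membered ring with one sulfur is fully conjugated (every ring atom contributes a p orbital); 2 ring double bonds (4 π electrons) plus a heteroatom lone pair (2) give 6 π electrons. Since 6 = 4n+2 (n=1), it is aromatic (thiophene).
3 of the 4 rings are aromatic. Total: 3.

3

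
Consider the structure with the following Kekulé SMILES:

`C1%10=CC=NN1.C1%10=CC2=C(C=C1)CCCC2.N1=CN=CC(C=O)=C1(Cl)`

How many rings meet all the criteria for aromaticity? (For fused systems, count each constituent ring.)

The SMILES encodes a five-membered ring with two adjacent nitrogens (one bearing H, one in a double bond) and two double bonds; a six-membered carbon ring with three alternating C=C double bonds, fused to a saturated six-membered carbon ring; a six-membered ring with nitrogens at positions 1 and 3 and three alternating double bonds.
The 5-membered ring with two adjacent nitrogens (one N–H, one =N–) is planar and fully conjugated; 2 ring double bonds (4 π electrons) plus a heteroatom lone pair (2) give 6 π electrons. 6 = 4(1)+2, so it is aromatic (pyrazole).
The 6-membered ring is planar and fully conjugated; 3 ring double bonds give 6 π electrons. 6 = 4(1)+2, so it is aromatic (benzene ring).
The second 6-membered ring has four sp³ carbons, so it is not fully conjugated — not aromatic (cyclohexane ring).
The 6-membered ring with two nitrogens (1,3) has a continuous p-orbital overlap around the ring; 3 ring double bonds give 6 π electrons. That satisfies 4n+2 with n=1, so it is aromatic (pyrimidine).
3 of the 4 rings are aromatic. Total: 3.

3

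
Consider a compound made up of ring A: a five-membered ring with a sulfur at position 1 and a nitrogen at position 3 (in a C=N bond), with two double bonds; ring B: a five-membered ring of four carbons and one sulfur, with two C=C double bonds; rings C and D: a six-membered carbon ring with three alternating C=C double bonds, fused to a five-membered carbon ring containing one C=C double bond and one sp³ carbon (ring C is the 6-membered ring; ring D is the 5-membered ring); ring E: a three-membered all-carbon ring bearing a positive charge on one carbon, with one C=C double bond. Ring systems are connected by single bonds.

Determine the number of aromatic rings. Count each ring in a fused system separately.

Ring A is fully conjugated (every ring atom contributes a p orbital); 2 ring double bonds (4 π electrons) plus a heteroatom lone pair (2) give 6 π electrons. 6 = 4(1)+2, so ring A is aromatic (thiazole).
Ring B is planar and fully conjugated; 2 ring double bonds (4 π electrons) plus a heteroatom lone pair (2) give 6 π electrons. 6 = 4(1)+2, so ring B is aromatic (thiophene).
Ring C is fully conjugated (every ring atom contributes a p orbital); 3 ring double bonds give 6 π electrons. 6 = 4(1)+2, so ring C is aromatic (benzene ring).
Ring D has one sp³ carbon, so it is not fully conjugated — not aromatic (cyclopentene ring).
Ring E is planar and fully conjugated; 1 ring double bond (2 π electrons) plus the carbocation's empty p orbital (0, but keeps the ring conjugated) give 2 π electrons. That satisfies 4n+2 with n=0, so ring E is aromatic (cyclopropenyl cation).
Aromatic: A, B, C, E. Total: 4.

4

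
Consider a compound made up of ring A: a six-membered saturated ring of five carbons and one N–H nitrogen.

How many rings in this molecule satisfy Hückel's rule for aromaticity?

Ring A has only sp³ atoms, so it is not fully conjugated — not aromatic (piperidine).

0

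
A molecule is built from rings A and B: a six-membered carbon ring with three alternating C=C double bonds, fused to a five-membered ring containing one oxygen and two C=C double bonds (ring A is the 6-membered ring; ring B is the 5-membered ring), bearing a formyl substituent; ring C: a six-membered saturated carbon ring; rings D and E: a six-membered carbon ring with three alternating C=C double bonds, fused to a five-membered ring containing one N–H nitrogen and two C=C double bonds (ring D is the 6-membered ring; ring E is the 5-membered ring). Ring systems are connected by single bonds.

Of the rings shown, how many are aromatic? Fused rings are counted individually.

Rings A and B form a fused bicyclic system (with one oxygen) with 9 sp² atoms and 10 π electrons from ring double bonds plus a heteroatom lone pair. 10 = 4(2)+2, so the system is aromatic and both rings count as aromatic (benzofuran).
Ring C has only sp³ atoms, so it is not fully conjugated — not aromatic (cyclohexane).
Rings D and E form a fused bicyclic system (with one N–H) with 9 sp² atoms and 10 π electrons from ring double bonds plus a heteroatom lone pair. 10 = 4(2)+2, so the system is aromatic and both rings count as aromatic (indole).
Aromatic: A, B, D, E. Total: 4.

4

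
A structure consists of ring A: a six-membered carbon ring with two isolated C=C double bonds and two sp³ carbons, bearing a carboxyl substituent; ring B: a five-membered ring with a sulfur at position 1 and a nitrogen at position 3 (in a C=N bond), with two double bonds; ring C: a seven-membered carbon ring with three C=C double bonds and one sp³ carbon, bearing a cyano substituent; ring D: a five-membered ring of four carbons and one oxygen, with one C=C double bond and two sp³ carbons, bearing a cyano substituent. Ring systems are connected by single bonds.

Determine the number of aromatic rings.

1

Ring A has two sp³ carbons, so it is not fully conjugated — not aromatic (1,4-cyclohexadiene).
Ring B is fully conjugated (every ring atom contributes a p orbital); 2 ring double bonds (4 π electrons) plus a heteroatom lone pair (2) give 6 π electrons. 6 = 4(1)+2, so ring B is aromatic (thiazole).
Ring C has one sp³ carbon, so it is not fully conjugated — not aromatic (cycloheptatriene).
Ring D has two sp³ carbons, so it is not fully conjugated — not aromatic (2,3-dihydrofuran).
Aromatic: B. Total: 1.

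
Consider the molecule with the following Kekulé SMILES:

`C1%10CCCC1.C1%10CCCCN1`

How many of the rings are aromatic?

0

The SMILES encodes a five-membered saturated carbon ring; a six-membered saturated ring of five carbons and one N–H nitrogen.
The 5-membered ring has only sp³ atoms, so it is not fully conjugated — not aromatic (cyclopentane).
The 6-membered ring with one N–H has only sp³ atoms, so it is not fully conjugated — not aromatic (piperidine).
None of the rings are aromatic. Total: 0.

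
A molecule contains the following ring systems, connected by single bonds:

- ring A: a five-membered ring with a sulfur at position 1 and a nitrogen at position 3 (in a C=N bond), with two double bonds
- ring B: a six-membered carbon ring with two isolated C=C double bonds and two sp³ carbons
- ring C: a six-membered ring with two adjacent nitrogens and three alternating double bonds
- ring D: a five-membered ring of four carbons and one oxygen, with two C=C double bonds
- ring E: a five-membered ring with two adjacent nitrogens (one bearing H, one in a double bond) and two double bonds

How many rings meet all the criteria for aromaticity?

4

Ring A has a continuous p-orbital overlap around the ring; 2 ring double bonds (4 π electrons) plus a heteroatom lone pair (2) give 6 π electrons. That satisfies 4n+2 with n=1, so ring A is aromatic (thiazole).
Ring B has two sp³ carbons, so it is not fully conjugated — not aromatic (1,4-cyclohexadiene).
Ring C has a continuous p-orbital overlap around the ring; 3 ring double bonds give 6 π electrons. That satisfies 4n+2 with n=1, so ring C is aromatic (pyridazine).
Ring D is planar and fully conjugated; 2 ring double bonds (4 π electrons) plus a heteroatom lone pair (2) give 6 π electrons. 6 = 4(1)+2, so ring D is aromatic (furan).
Ring E has a continuous p-orbital overlap around the ring; 2 ring double bonds (4 π electrons) plus a heteroatom lone pair (2) give 6 π electrons. That satisfies 4n+2 with n=1, so ring E is aromatic (pyrazole).
Aromatic: A, C, D, E. Total: 4.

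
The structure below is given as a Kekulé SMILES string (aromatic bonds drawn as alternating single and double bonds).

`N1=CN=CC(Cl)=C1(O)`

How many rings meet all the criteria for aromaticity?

1

The SMILES encodes a six-membered ring with nitrogens at positions 1 and 3 and three alternating double bonds.
The 6-membered ring with two nitrogens (1,3) is planar and fully conjugated; 3 ring double bonds give 6 π electrons. That satisfies 4n+2 with n=1, so it is aromatic (pyrimidine).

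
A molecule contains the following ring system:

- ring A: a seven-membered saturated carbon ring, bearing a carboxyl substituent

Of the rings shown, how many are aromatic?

Ring A has only sp³ atoms, so it is not fully conjugated — not aromatic (cycloheptane).

0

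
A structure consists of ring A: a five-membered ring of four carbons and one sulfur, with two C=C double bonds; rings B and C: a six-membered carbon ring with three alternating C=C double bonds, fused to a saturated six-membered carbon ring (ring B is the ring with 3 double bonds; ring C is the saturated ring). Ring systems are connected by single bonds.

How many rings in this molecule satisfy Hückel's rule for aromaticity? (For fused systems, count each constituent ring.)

2

Ring A is planar and fully conjugated; 2 ring double bonds (4 π electrons) plus a heteroatom lone pair (2) give 6 π electrons. 6 = 4(1)+2, so ring A is aromatic (thiophene).
Ring B is fully conjugated (every ring atom contributes a p orbital); 3 ring double bonds give 6 π electrons. Since 6 = 4n+2 (n=1), ring B is aromatic (benzene ring).
Ring C has four sp³ carbons, so it is not fully conjugated — not aromatic (cyclohexane ring).
Aromatic: A, B. Total: 2.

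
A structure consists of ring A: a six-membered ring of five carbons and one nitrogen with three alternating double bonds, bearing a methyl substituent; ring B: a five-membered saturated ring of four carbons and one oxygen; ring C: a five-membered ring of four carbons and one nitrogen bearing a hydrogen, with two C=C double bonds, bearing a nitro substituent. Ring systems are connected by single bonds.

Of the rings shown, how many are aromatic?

2

Ring A has a continuous p-orbital overlap around the ring; 3 ring double bonds give 6 π electrons. Since 6 = 4n+2 (n=1), ring A is aromatic (pyridine).
Ring B has only sp³ atoms, so it is not fully conjugated — not aromatic (tetrahydrofuran).
Ring C is fully conjugated (every ring atom contributes a p orbital); 2 ring double bonds (4 π electrons) plus a heteroatom lone pair (2) give 6 π electrons. 6 = 4(1)+2, so ring C is aromatic (pyrrole).
Aromatic: A, C. Total: 2.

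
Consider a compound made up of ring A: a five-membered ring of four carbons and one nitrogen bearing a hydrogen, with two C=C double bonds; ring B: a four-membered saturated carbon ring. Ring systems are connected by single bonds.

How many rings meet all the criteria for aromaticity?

Ring A is fully conjugated (every ring atom contributes a p orbital); 2 ring double bonds (4 π electrons) plus a heteroatom lone pair (2) give 6 π electrons. That satisfies 4n+2 with n=1, so ring A is aromatic (pyrrole).
Ring B has only sp³ atoms, so it is not fully conjugated — not aromatic (cyclobutane).
Aromatic: A. Total: 1.

1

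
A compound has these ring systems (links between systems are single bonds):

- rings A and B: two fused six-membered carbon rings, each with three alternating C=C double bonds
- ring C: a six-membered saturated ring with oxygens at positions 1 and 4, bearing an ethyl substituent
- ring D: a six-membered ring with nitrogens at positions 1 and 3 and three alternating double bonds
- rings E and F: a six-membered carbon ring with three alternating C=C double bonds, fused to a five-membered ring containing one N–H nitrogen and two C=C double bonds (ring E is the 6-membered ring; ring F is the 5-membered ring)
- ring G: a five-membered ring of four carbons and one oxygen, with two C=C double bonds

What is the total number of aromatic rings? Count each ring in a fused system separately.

Rings A and B form a fused bicyclic system with 10 sp² atoms and 10 π electrons from ring double bonds. 10 = 4(2)+2, so the system is aromatic and both rings count as aromatic (naphthalene).
Ring C has only sp³ atoms, so it is not fully conjugated — not aromatic (1,4-dioxane).
Ring D is fully conjugated (every ring atom contributes a p orbital); 3 ring double bonds give 6 π electrons. That satisfies 4n+2 with n=1, so ring D is aromatic (pyrimidine).
Rings E and F form a fused bicyclic system (with one N–H) with 9 sp² atoms and 10 π electrons from ring double bonds plus a heteroatom lone pair. 10 = 4(2)+2, so the system is aromatic and both rings count as aromatic (indole).
Ring G has a continuous p-orbital overlap around the ring; 2 ring double bonds (4 π electrons) plus a heteroatom lone pair (2) give 6 π electrons. Since 6 = 4n+2 (n=1), ring G is aromatic (furan).
Aromatic: A, B, D, E, F, G. Total: 6.

6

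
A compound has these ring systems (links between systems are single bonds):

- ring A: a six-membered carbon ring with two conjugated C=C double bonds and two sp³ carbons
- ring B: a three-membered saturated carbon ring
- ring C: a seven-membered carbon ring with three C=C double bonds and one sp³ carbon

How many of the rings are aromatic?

0

Ring A has two sp³ carbons, so it is not fully conjugated — not aromatic (1,3-cyclohexadiene).
Ring B has only sp³ atoms, so it is not fully conjugated — not aromatic (cyclopropane).
Ring C has one sp³ carbon, so it is not fully conjugated — not aromatic (cycloheptatriene).
No ring is aromatic. Total: 0.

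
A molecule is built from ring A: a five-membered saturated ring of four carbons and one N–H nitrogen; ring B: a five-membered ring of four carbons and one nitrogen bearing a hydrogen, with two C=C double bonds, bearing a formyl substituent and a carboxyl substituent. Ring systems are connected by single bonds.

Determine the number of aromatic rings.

Ring A has only sp³ atoms, so it is not fully conjugated — not aromatic (pyrrolidine).
Ring B has a continuous p-orbital overlap around the ring; 2 ring double bonds (4 π electrons) plus a heteroatom lone pair (2) give 6 π electrons. 6 = 4(1)+2, so ring B is aromatic (pyrrole).
Aromatic: B. Total: 1.

1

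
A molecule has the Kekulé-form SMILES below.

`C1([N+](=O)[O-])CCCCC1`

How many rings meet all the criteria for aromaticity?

0

The SMILES encodes a six-membered saturated carbon ring.
The 6-membered ring has only sp³ atoms, so it is not fully conjugated — not aromatic (cyclohexane).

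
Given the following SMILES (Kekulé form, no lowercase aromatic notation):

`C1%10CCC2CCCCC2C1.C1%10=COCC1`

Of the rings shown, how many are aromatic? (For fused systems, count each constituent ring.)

The SMILES encodes two fused six-membered saturated carbon rings; a five-membered ring of four carbons and one oxygen, with one C=C double bond and two sp³ carbons.
The 6-membered ring has only sp³ atoms, so it is not fully conjugated — not aromatic (cyclohexane ring).
The second 6-membered ring has only sp³ atoms, so it is not fully conjugated — not aromatic (cyclohexane ring).
The 5-membered ring with one oxygen has two sp³ carbons, so it is not fully conjugated — not aromatic (2,3-dihydrofuran).
None of the rings are aromatic. Total: 0.

0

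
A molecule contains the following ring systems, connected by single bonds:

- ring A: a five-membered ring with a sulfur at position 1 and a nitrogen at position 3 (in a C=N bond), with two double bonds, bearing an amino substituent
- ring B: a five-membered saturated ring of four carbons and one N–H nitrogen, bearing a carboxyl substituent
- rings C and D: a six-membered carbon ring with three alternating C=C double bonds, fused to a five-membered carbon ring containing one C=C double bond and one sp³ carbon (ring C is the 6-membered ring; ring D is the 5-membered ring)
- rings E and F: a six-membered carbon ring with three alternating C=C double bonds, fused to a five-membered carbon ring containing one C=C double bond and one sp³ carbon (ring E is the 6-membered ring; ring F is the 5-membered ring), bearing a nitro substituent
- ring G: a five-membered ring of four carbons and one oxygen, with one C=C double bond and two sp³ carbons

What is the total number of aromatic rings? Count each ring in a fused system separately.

3

Ring A has a continuous p-orbital overlap around the ring; 2 ring double bonds (4 π electrons) plus a heteroatom lone pair (2) give 6 π electrons. Since 6 = 4n+2 (n=1), ring A is aromatic (thiazole).
Ring B has only sp³ atoms, so it is not fully conjugated — not aromatic (pyrrolidine).
Ring C has a continuous p-orbital overlap around the ring; 3 ring double bonds give 6 π electrons. 6 = 4(1)+2, so ring C is aromatic (benzene ring).
Ring D has one sp³ carbon, so it is not fully conjugated — not aromatic (cyclopentene ring).
Ring E has a continuous p-orbital overlap around the ring; 3 ring double bonds give 6 π electrons. Since 6 = 4n+2 (n=1), ring E is aromatic (benzene ring).
Ring F has one sp³ carbon, so it is not fully conjugated — not aromatic (cyclopentene ring).
Ring G has two sp³ carbons, so it is not fully conjugated — not aromatic (2,3-dihydrofuran).
Aromatic: A, C, E. Total: 3.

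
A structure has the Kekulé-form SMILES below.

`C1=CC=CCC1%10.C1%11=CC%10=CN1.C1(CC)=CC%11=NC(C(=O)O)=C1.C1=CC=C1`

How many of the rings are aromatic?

The SMILES encodes a six-membered carbon ring with two conjugated C=C double bonds and two sp³ carbons; a five-membered ring of four carbons and one nitrogen bearing a hydrogen, with two C=C double bonds; a six-membered ring of five carbons and one nitrogen with three alternating double bonds; a four-membered carbon ring with two alternating C=C double bonds.
The 6-membered ring has two sp³ carbons, so it is not fully conjugated — not aromatic (1,3-cyclohexadiene).
The 5-membered ring with one N–H is planar and fully conjugated; 2 ring double bonds (4 π electrons) plus a heteroatom lone pair (2) give 6 π electrons. 6 = 4(1)+2, so it is aromatic (pyrrole).
The 6-membered ring with one nitrogen is planar and fully conjugated; 3 ring double bonds give 6 π electrons. Since 6 = 4n+2 (n=1), it is aromatic (pyridine).
The 4-membered ring has only sp² ring atoms; a planar conformation would have a fully conjugated π system of 4 electrons. But 4 = 4(1), which is 4n not 4n+2, so it is not aromatic (cyclobutadiene) — cyclobutadiene is antiaromatic and distorts to a rectangle.
2 of the 4 rings are aromatic. Total: 2.

2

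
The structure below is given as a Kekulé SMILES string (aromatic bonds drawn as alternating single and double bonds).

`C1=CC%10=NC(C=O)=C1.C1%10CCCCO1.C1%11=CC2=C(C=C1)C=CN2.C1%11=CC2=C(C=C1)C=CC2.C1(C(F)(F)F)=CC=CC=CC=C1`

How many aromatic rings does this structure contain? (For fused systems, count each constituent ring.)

The SMILES encodes a six-membered ring of five carbons and one nitrogen with three alternating double bonds; a six-membered saturated ring of five carbons and one oxygen; a six-membered carbon ring with three alternating C=C double bonds, fused to a five-membered ring containing one N–H nitrogen and two C=C double bonds; a six-membered carbon ring with three alternating C=C double bonds, fused to a five-membered carbon ring containing one C=C double bond and one sp³ carbon; an eight-membered carbon ring with four alternating C=C double bonds.
The 6-membered ring with one nitrogen is fully conjugated (every ring atom contributes a p orbital); 3 ring double bonds give 6 π electrons. 6 = 4(1)+2, so it is aromatic (pyridine).
The 6-membered ring with one oxygen has only sp³ atoms, so it is not fully conjugated — not aromatic (tetrahydropyran).
The fused 6/5-membered bicyclic (with one N–H) is a single π system with 9 sp² atoms and 10 π electrons from ring double bonds plus a heteroatom lone pair. 10 = 4(2)+2, so the system is aromatic and both rings count as aromatic (indole).
The 6-membered ring is fully conjugated (every ring atom contributes a p orbital); 3 ring double bonds give 6 π electrons. Since 6 = 4n+2 (n=1), it is aromatic (benzene ring).
The 5-membered ring has one sp³ carbon, so it is not fully conjugated — not aromatic (cyclopentene ring).
The 8-membered ring has only sp² ring atoms; a planar conformation would have a fully conjugated π system of 8 electrons. But 8 = 4(2), which is 4n not 4n+2, so it is not aromatic (cyclooctatetraene) — cyclooctatetraene distorts into a non-planar tub to avoid antiaromaticity.
4 of the 7 rings are aromatic. Total: 4.

4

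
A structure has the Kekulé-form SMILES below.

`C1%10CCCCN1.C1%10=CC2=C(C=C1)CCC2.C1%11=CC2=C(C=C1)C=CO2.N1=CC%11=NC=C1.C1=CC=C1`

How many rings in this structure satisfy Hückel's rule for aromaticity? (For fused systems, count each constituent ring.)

The SMILES encodes a six-membered saturated ring of five carbons and one N–H nitrogen; a six-membered carbon ring with three alternating C=C double bonds, fused to a saturated five-membered carbon ring; a six-membered carbon ring with three alternating C=C double bonds, fused to a five-membered ring containing one oxygen and two C=C double bonds; a six-membered ring with nitrogens at positions 1 and 4 and three alternating double bonds; a four-membered carbon ring with two alternating C=C double bonds.
The 6-membered ring with one N–H has only sp³ atoms, so it is not fully conjugated — not aromatic (piperidine).
The 6-membered ring is planar and fully conjugated; 3 ring double bonds give 6 π electrons. 6 = 4(1)+2, so it is aromatic (benzene ring).
The 5-membered ring has three sp³ carbons, so it is not fully conjugated — not aromatic (cyclopentane ring).
The fused 6/5-membered bicyclic (with one oxygen) is a single π system with 9 sp² atoms and 10 π electrons from ring double bonds plus a heteroatom lone pair. 10 = 4(2)+2, so the system is aromatic and both rings count as aromatic (benzofuran).
The 6-membered ring with two nitrogens (1,4) is planar and fully conjugated; 3 ring double bonds give 6 π electrons. 6 = 4(1)+2, so it is aromatic (pyrazine).
The 4-membered ring has only sp² ring atoms; a planar conformation would have a fully conjugated π system of 4 electrons. But 4 = 4(1), which is 4n not 4n+2, so it is not aromatic (cyclobutadiene) — cyclobutadiene is antiaromatic and distorts to a rectangle.
4 of the 7 rings are aromatic. Total: 4.

4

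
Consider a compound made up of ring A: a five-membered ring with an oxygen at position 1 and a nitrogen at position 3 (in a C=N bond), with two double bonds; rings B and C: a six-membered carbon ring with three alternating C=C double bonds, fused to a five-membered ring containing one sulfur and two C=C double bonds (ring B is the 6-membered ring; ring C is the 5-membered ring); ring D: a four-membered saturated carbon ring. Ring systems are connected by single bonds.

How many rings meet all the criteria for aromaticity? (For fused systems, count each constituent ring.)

3

Ring A is fully conjugated (every ring atom contributes a p orbital); 2 ring double bonds (4 π electrons) plus a heteroatom lone pair (2) give 6 π electrons. Since 6 = 4n+2 (n=1), ring A is aromatic (oxazole).
Rings B and C form a fused bicyclic system (with one sulfur) with 9 sp² atoms and 10 π electrons from ring double bonds plus a heteroatom lone pair. 10 = 4(2)+2, so the system is aromatic and both rings count as aromatic (benzothiophene).
Ring D has only sp³ atoms, so it is not fully conjugated — not aromatic (cyclobutane).
Aromatic: A, B, C. Total: 3.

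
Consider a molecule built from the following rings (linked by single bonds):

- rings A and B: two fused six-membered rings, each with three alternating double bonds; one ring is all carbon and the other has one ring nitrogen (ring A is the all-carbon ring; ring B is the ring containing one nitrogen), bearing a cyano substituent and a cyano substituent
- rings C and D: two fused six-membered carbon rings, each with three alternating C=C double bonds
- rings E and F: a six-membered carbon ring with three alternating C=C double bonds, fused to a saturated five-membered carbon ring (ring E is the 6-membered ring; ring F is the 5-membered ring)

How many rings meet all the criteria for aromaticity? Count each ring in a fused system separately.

Rings A and B form a fused bicyclic system (with one nitrogen) with 10 sp² atoms and 10 π electrons from ring double bonds. 10 = 4(2)+2, so the system is aromatic and both rings count as aromatic (quinoline).
Rings C and D form a fused bicyclic system with 10 sp² atoms and 10 π electrons from ring double bonds. 10 = 4(2)+2, so the system is aromatic and both rings count as aromatic (naphthalene).
Ring E has a continuous p-orbital overlap around the ring; 3 ring double bonds give 6 π electrons. Since 6 = 4n+2 (n=1), ring E is aromatic (benzene ring).
Ring F has three sp³ carbons, so it is not fully conjugated — not aromatic (cyclopentane ring).
Aromatic: A, B, C, D, E. Total: 5.

5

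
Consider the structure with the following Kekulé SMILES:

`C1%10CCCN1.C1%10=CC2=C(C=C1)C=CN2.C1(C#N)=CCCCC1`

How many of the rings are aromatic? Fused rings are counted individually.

2

The SMILES encodes a five-membered saturated ring of four carbons and one N–H nitrogen; a six-membered carbon ring with three alternating C=C double bonds, fused to a five-membered ring containing one N–H nitrogen and two C=C double bonds; a six-membered carbon ring with one C=C double bond.
The 5-membered ring with one N–H has only sp³ atoms, so it is not fully conjugated — not aromatic (pyrrolidine).
The fused 6/5-membered bicyclic (with one N–H) is a single π system with 9 sp² atoms and 10 π electrons from ring double bonds plus a heteroatom lone pair. 10 = 4(2)+2, so the system is aromatic and both rings count as aromatic (indole).
The 6-membered ring has four sp³ carbons, so it is not fully conjugated — not aromatic (cyclohexene).
2 of the 4 rings are aromatic. Total: 2.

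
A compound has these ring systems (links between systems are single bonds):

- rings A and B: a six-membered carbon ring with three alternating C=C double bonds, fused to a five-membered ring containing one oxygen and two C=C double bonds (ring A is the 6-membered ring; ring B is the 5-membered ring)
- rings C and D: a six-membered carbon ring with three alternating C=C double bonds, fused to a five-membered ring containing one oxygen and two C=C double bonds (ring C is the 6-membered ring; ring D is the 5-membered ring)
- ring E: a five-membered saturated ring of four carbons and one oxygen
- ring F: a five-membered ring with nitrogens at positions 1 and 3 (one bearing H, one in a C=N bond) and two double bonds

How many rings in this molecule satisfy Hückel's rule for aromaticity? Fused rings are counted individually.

Rings A and B form a fused bicyclic system (with one oxygen) with 9 sp² atoms and 10 π electrons from ring double bonds plus a heteroatom lone pair. 10 = 4(2)+2, so the system is aromatic and both rings count as aromatic (benzofuran).
Rings C and D form a fused bicyclic system (with one oxygen) with 9 sp² atoms and 10 π electrons from ring double bonds plus a heteroatom lone pair. 10 = 4(2)+2, so the system is aromatic and both rings count as aromatic (benzofuran).
Ring E has only sp³ atoms, so it is not fully conjugated — not aromatic (tetrahydrofuran).
Ring F has a continuous p-orbital overlap around the ring; 2 ring double bonds (4 π electrons) plus a heteroatom lone pair (2) give 6 π electrons. Since 6 = 4n+2 (n=1), ring F is aromatic (imidazole).
Aromatic: A, B, C, D, F. Total: 5.

5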